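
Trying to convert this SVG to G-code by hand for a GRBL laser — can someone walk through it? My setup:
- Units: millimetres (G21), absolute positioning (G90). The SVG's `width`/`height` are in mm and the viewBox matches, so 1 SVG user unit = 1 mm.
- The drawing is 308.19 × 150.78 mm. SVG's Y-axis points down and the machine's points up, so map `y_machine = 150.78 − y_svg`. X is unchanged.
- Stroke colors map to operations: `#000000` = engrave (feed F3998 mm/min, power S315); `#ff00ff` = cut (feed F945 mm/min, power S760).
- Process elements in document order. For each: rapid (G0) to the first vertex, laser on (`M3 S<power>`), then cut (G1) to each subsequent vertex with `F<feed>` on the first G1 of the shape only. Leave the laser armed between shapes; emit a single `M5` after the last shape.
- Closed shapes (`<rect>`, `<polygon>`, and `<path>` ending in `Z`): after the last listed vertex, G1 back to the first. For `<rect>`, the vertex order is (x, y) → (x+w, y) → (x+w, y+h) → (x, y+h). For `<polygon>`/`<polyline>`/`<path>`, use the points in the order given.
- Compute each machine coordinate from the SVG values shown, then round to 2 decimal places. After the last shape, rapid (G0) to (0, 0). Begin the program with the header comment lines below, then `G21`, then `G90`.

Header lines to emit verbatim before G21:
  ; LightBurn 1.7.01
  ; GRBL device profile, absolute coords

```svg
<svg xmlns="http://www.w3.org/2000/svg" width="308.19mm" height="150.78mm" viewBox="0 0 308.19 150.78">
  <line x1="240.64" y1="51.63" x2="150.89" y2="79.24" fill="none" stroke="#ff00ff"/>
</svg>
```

1 u = 1 mm; y_m = 150.78 − y.

[1] `<line>` line segment, #ff00ff→cut S760 F945: (240.64,99.15) → (150.89,71.54)

; LightBurn 1.7.01
; GRBL device profile, absolute coords
G21
G90
G0 X240.64 Y99.15
M3 S760
G1 X150.89 Y71.54 F945
M5
G0 X0.00 Y0.00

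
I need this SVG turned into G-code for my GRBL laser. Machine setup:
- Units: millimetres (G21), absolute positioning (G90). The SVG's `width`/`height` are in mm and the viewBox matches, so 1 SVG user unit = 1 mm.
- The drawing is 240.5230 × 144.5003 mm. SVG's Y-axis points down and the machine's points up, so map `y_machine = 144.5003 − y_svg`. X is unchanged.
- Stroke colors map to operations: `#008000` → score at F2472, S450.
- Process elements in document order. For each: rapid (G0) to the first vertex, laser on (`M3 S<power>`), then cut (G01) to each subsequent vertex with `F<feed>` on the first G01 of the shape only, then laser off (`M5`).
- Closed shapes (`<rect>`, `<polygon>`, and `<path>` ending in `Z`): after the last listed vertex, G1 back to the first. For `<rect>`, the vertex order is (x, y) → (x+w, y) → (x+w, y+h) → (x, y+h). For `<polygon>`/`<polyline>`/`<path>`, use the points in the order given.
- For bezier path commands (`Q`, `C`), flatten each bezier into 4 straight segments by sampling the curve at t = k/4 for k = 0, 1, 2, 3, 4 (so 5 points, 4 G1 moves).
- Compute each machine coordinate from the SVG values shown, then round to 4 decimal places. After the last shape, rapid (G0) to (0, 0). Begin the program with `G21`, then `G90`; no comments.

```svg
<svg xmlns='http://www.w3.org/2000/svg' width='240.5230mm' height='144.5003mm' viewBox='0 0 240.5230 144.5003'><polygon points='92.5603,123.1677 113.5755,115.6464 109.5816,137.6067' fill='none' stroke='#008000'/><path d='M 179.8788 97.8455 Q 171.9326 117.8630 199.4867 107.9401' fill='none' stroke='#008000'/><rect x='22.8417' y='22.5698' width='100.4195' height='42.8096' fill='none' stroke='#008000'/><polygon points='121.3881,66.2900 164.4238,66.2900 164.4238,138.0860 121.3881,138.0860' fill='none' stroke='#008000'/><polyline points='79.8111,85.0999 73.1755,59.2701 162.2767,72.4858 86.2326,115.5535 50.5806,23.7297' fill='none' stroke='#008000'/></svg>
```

viewBox `0 0 240.5230 144.5003` with mm width/height → 1 unit = 1 mm. Flip: y_m = 144.5003 − y_svg.

**Shape 1** — `<polygon>` regular polygon, stroke `#008000` → score (S450, F2472). Machine vertices: (92.5603,21.3326) → (113.5755,28.8539) → (109.5816,6.8936) → (92.5603,21.3326). Closed: final G1 returns to the first vertex.

**Shape 2** — `<path>` quadratic bezier, stroke `#008000` → score (S450, F2472). Control points (SVG): P0=(179.8788,97.8455), P1=(171.9326,117.8630), P2=(199.4867,107.9401); sampled at t=k/4. Machine vertices: (179.8788,46.6548) → (178.1245,38.5173) → (180.8077,34.1224) → (187.9284,33.4700) → (199.4867,36.5602). Open path.

**Shape 3** — `<rect>` rectangle, stroke `#008000` → score (S450, F2472). Machine vertices: (22.8417,121.9305) → (123.2612,121.9305) → (123.2612,79.1209) → (22.8417,79.1209) → (22.8417,121.9305). Closed: final G1 returns to the first vertex.

**Shape 4** — `<polygon>` rectangle, stroke `#008000` → score (S450, F2472). Machine vertices: (121.3881,78.2103) → (164.4238,78.2103) → (164.4238,6.4143) → (121.3881,6.4143) → (121.3881,78.2103). Closed: final G1 returns to the first vertex.

**Shape 5** — `<polyline>` open polyline, stroke `#008000` → score (S450, F2472). Machine vertices: (79.8111,59.4004) → (73.1755,85.2302) → (162.2767,72.0145) → (86.2326,28.9468) → (50.5806,120.7706). Open path.

G21
G90
G0 X92.5603 Y21.3326
M3 S450
G01 X113.5755 Y28.8539 F2472
G01 X109.5816 Y6.8936
G01 X92.5603 Y21.3326
M5
G0 X179.8788 Y46.6548
M3 S450
G01 X178.1245 Y38.5173 F2472
G01 X180.8077 Y34.1224
G01 X187.9284 Y33.4700
G01 X199.4867 Y36.5602
M5
G0 X22.8417 Y121.9305
M3 S450
G01 X123.2612 Y121.9305 F2472
G01 X123.2612 Y79.1209
G01 X22.8417 Y79.1209
G01 X22.8417 Y121.9305
M5
G0 X121.3881 Y78.2103
M3 S450
G01 X164.4238 Y78.2103 F2472
G01 X164.4238 Y6.4143
G01 X121.3881 Y6.4143
G01 X121.3881 Y78.2103
M5
G0 X79.8111 Y59.4004
M3 S450
G01 X73.1755 Y85.2302 F2472
G01 X162.2767 Y72.0145
G01 X86.2326 Y28.9468
G01 X50.5806 Y120.7706
M5
G0 X0.0000 Y0.0000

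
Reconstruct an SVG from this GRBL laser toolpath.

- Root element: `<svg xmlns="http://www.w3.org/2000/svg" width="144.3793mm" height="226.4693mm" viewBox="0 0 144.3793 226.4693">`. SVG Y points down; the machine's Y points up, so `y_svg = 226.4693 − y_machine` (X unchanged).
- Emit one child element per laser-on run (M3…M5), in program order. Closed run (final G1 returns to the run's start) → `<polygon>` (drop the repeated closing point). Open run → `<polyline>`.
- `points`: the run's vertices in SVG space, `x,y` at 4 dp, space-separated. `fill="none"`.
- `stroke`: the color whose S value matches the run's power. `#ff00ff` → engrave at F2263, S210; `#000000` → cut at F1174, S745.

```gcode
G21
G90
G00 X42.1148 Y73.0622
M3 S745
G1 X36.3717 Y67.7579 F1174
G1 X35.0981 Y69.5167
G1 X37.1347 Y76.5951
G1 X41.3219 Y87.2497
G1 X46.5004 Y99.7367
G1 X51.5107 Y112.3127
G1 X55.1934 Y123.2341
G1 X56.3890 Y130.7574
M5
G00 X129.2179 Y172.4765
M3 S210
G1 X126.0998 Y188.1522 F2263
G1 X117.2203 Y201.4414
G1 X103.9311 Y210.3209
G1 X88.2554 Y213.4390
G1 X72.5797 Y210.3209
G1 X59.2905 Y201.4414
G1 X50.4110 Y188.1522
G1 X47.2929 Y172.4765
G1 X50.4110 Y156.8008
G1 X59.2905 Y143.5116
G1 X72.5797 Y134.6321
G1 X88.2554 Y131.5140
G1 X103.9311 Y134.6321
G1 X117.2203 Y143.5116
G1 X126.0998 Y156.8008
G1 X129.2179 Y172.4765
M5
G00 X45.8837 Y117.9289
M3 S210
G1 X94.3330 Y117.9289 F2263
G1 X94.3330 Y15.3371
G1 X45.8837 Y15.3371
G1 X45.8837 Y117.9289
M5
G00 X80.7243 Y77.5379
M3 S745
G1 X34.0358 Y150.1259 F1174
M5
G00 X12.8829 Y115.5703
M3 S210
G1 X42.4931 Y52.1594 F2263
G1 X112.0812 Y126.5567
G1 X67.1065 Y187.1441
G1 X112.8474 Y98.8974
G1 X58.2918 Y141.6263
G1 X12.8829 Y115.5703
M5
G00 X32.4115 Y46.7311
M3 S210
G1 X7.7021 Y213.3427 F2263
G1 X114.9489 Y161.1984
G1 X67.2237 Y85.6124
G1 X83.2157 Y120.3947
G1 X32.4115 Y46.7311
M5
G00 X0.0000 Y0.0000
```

<svg xmlns="http://www.w3.org/2000/svg" width="144.3793mm" height="226.4693mm" viewBox="0 0 144.3793 226.4693">
  <polyline points="42.1148,153.4071 36.3717,158.7114 35.0981,156.9526 37.1347,149.8742 41.3219,139.2196 46.5004,126.7326 51.5107,114.1566 55.1934,103.2352 56.3890,95.7119" fill="none" stroke="#000000"/>
  <polygon points="129.2179,53.9928 126.0998,38.3171 117.2203,25.0279 103.9311,16.1484 88.2554,13.0303 72.5797,16.1484 59.2905,25.0279 50.4110,38.3171 47.2929,53.9928 50.4110,69.6685 59.2905,82.9577 72.5797,91.8372 88.2554,94.9553 103.9311,91.8372 117.2203,82.9577 126.0998,69.6685" fill="none" stroke="#ff00ff"/>
  <polygon points="45.8837,108.5404 94.3330,108.5404 94.3330,211.1322 45.8837,211.1322" fill="none" stroke="#ff00ff"/>
  <polyline points="80.7243,148.9314 34.0358,76.3434" fill="none" stroke="#000000"/>
  <polygon points="12.8829,110.8990 42.4931,174.3099 112.0812,99.9126 67.1065,39.3252 112.8474,127.5719 58.2918,84.8430" fill="none" stroke="#ff00ff"/>
  <polygon points="32.4115,179.7382 7.7021,13.1266 114.9489,65.2709 67.2237,140.8569 83.2157,106.0746" fill="none" stroke="#ff00ff"/>
</svg>

Each laser-on run becomes one SVG element. Flip Y back into SVG space with y_svg = 226.4693 − y_machine.

Run 1: the run's S745 means `#000000` (cut). The run is open, so emit a `<polyline>` with points (Y-flipped): 42.1148,153.4071 36.3717,158.7114 35.0981,156.9526 37.1347,149.8742 41.3219,139.2196 46.5004,126.7326 51.5107,114.1566 55.1934,103.2352 56.3890,95.7119.

Run 2: S210 ⇒ engrave layer `#ff00ff`. The run returns to its start, so emit a `<polygon>` with points (Y-flipped): 129.2179,53.9928 126.0998,38.3171 117.2203,25.0279 103.9311,16.1484 88.2554,13.0303 72.5797,16.1484 59.2905,25.0279 50.4110,38.3171 47.2929,53.9928 50.4110,69.6685 59.2905,82.9577 72.5797,91.8372 88.2554,94.9553 103.9311,91.8372 117.2203,82.9577 126.0998,69.6685.

Run 3: the run's S210 means `#ff00ff` (engrave). The run returns to its start, so emit a `<polygon>` with points (Y-flipped): 45.8837,108.5404 94.3330,108.5404 94.3330,211.1322 45.8837,211.1322.

Run 4: the run's S745 means `#000000` (cut). The run is open, so emit a `<polyline>` with points (Y-flipped): 80.7243,148.9314 34.0358,76.3434.

Run 5: S210 ⇒ engrave layer `#ff00ff`. The run returns to its start, so emit a `<polygon>` with points (Y-flipped): 12.8829,110.8990 42.4931,174.3099 112.0812,99.9126 67.1065,39.3252 112.8474,127.5719 58.2918,84.8430.

Run 6: S210 ⇒ engrave layer `#ff00ff`. The run returns to its start, so emit a `<polygon>` with points (Y-flipped): 32.4115,179.7382 7.7021,13.1266 114.9489,65.2709 67.2237,140.8569 83.2157,106.0746.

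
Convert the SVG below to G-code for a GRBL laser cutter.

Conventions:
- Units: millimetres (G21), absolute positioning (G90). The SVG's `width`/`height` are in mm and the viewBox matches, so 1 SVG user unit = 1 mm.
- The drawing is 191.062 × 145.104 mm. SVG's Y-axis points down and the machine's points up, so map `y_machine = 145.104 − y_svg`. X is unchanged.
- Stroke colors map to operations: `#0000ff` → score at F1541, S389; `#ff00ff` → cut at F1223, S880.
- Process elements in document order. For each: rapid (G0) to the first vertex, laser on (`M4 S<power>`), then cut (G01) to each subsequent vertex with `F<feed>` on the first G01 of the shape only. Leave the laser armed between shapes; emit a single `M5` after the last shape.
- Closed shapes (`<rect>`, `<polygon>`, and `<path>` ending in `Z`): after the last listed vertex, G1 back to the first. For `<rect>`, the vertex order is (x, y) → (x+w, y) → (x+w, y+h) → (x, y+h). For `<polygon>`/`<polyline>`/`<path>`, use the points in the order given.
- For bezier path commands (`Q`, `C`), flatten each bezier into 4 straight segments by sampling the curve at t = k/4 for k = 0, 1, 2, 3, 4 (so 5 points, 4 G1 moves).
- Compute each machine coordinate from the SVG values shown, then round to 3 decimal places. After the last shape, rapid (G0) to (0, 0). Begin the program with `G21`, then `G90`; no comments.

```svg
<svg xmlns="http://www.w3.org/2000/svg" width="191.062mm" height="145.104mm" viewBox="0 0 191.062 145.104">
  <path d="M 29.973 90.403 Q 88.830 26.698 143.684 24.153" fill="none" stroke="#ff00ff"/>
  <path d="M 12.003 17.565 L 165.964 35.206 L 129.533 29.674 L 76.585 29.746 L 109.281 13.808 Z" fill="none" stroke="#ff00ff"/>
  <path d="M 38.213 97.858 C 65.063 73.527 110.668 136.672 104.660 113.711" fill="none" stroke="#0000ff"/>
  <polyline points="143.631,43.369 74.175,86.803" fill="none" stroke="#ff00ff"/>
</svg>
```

1 u = 1 mm; y_m = 145.104 − y.

[1] `<path>` quadratic bezier, #ff00ff→cut S880 F1223: (29.973,54.701) → (59.151,82.731) → (87.829,103.116) → (116.007,115.856) → (143.684,120.951)

[2] `<path>` closed polygon, #ff00ff→cut S880 F1223: (12.003,127.539) → (165.964,109.898) → (129.533,115.430) → (76.585,115.358) → (109.281,131.296) → (12.003,127.539) (closed)

[3] `<path>` cubic bezier, #0000ff→score S389 F1541: (38.213,47.246) → (60.768,51.805) → (83.758,39.833) → (100.588,27.605) → (104.660,31.393)

[4] `<polyline>` line segment, #ff00ff→cut S880 F1223: (143.631,101.735) → (74.175,58.301)

G21
G90
G0 X29.973 Y54.701
M4 S880
G01 X59.151 Y82.731 F1223
G01 X87.829 Y103.116
G01 X116.007 Y115.856
G01 X143.684 Y120.951
G0 X12.003 Y127.539
M4 S880
G01 X165.964 Y109.898 F1223
G01 X129.533 Y115.430
G01 X76.585 Y115.358
G01 X109.281 Y131.296
G01 X12.003 Y127.539
G0 X38.213 Y47.246
M4 S389
G01 X60.768 Y51.805 F1541
G01 X83.758 Y39.833
G01 X100.588 Y27.605
G01 X104.660 Y31.393
G0 X143.631 Y101.735
M4 S880
G01 X74.175 Y58.301 F1223
M5
G0 X0.000 Y0.000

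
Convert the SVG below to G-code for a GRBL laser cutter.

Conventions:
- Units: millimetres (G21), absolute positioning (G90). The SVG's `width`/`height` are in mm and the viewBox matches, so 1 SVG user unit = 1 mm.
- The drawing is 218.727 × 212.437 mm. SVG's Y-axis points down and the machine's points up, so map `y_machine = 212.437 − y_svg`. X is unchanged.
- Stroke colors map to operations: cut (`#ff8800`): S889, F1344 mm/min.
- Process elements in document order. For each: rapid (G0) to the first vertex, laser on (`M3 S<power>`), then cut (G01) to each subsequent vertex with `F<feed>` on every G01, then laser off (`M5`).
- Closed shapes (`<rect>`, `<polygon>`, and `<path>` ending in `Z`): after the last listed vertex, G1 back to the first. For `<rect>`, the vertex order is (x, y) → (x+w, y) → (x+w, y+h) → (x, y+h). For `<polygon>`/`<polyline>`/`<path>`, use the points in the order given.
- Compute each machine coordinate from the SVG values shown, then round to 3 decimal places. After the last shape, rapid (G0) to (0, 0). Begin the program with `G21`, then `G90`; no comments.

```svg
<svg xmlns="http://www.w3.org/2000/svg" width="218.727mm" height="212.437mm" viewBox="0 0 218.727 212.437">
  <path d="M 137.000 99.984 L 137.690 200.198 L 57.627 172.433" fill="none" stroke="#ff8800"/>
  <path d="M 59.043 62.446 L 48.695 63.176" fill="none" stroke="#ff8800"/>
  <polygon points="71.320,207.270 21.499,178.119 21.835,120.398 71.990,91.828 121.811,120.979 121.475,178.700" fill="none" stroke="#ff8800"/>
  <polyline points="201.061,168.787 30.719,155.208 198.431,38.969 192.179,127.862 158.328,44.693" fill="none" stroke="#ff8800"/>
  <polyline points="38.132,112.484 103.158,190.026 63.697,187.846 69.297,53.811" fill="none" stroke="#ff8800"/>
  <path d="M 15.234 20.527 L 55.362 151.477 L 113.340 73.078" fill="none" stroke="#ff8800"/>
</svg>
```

1 u = 1 mm; y_m = 212.437 − y.

[1] `<path>` open polyline, #ff8800→cut S889 F1344: (137.000,112.453) → (137.690,12.239) → (57.627,40.004)

[2] `<path>` line segment, #ff8800→cut S889 F1344: (59.043,149.991) → (48.695,149.261)

[3] `<polygon>` regular polygon, #ff8800→cut S889 F1344: (71.320,5.167) → (21.499,34.318) → (21.835,92.039) → (71.990,120.609) → (121.811,91.458) → (121.475,33.737) → (71.320,5.167) (closed)

[4] `<polyline>` open polyline, #ff8800→cut S889 F1344: (201.061,43.650) → (30.719,57.229) → (198.431,173.468) → (192.179,84.575) → (158.328,167.744)

[5] `<polyline>` open polyline, #ff8800→cut S889 F1344: (38.132,99.953) → (103.158,22.411) → (63.697,24.591) → (69.297,158.626)

[6] `<path>` open polyline, #ff8800→cut S889 F1344: (15.234,191.910) → (55.362,60.960) → (113.340,139.359)

G21
G90
G0 X137.000 Y112.453
M3 S889
G01 X137.690 Y12.239 F1344
G01 X57.627 Y40.004 F1344
M5
G0 X59.043 Y149.991
M3 S889
G01 X48.695 Y149.261 F1344
M5
G0 X71.320 Y5.167
M3 S889
G01 X21.499 Y34.318 F1344
G01 X21.835 Y92.039 F1344
G01 X71.990 Y120.609 F1344
G01 X121.811 Y91.458 F1344
G01 X121.475 Y33.737 F1344
G01 X71.320 Y5.167 F1344
M5
G0 X201.061 Y43.650
M3 S889
G01 X30.719 Y57.229 F1344
G01 X198.431 Y173.468 F1344
G01 X192.179 Y84.575 F1344
G01 X158.328 Y167.744 F1344
M5
G0 X38.132 Y99.953
M3 S889
G01 X103.158 Y22.411 F1344
G01 X63.697 Y24.591 F1344
G01 X69.297 Y158.626 F1344
M5
G0 X15.234 Y191.910
M3 S889
G01 X55.362 Y60.960 F1344
G01 X113.340 Y139.359 F1344
M5
G0 X0.000 Y0.000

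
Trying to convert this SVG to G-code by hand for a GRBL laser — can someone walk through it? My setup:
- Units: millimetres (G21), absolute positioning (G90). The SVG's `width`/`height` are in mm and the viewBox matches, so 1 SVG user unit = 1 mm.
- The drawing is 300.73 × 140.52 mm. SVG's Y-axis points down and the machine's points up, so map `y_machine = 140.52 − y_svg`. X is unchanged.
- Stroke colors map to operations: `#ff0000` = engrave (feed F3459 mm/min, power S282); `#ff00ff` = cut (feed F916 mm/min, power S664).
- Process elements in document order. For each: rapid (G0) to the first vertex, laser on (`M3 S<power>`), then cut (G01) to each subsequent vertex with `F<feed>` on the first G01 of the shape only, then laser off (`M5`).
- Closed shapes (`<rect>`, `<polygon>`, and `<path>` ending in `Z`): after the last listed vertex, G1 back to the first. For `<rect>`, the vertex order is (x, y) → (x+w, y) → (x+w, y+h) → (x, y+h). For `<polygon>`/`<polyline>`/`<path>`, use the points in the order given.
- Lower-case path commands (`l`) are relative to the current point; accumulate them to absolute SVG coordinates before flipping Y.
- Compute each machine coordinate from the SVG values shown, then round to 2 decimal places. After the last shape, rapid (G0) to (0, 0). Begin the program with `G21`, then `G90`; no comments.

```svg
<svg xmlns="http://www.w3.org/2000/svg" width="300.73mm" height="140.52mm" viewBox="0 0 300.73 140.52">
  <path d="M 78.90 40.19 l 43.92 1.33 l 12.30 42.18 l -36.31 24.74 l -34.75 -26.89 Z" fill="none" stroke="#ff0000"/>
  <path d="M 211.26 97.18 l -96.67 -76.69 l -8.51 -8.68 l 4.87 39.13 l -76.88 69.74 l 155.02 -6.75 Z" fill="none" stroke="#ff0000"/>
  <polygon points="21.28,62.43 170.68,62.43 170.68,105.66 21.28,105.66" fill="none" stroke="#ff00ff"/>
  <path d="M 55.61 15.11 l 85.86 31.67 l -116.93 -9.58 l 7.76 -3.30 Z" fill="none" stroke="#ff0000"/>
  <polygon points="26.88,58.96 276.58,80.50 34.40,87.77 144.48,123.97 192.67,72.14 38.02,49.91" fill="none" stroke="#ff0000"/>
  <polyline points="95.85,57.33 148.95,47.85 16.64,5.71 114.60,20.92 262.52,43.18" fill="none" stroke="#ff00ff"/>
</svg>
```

G21
G90
G0 X78.90 Y100.33
M3 S282
G01 X122.82 Y99.00 F3459
G01 X135.12 Y56.82
G01 X98.81 Y32.08
G01 X64.06 Y58.97
G01 X78.90 Y100.33
M5
G0 X211.26 Y43.34
M3 S282
G01 X114.59 Y120.03 F3459
G01 X106.08 Y128.71
G01 X110.95 Y89.58
G01 X34.07 Y19.84
G01 X189.09 Y26.59
G01 X211.26 Y43.34
M5
G0 X21.28 Y78.09
M3 S664
G01 X170.68 Y78.09 F916
G01 X170.68 Y34.86
G01 X21.28 Y34.86
G01 X21.28 Y78.09
M5
G0 X55.61 Y125.41
M3 S282
G01 X141.47 Y93.74 F3459
G01 X24.54 Y103.32
G01 X32.30 Y106.62
G01 X55.61 Y125.41
M5
G0 X26.88 Y81.56
M3 S282
G01 X276.58 Y60.02 F3459
G01 X34.40 Y52.75
G01 X144.48 Y16.55
G01 X192.67 Y68.38
G01 X38.02 Y90.61
G01 X26.88 Y81.56
M5
G0 X95.85 Y83.19
M3 S664
G01 X148.95 Y92.67 F916
G01 X16.64 Y134.81
G01 X114.60 Y119.60
G01 X262.52 Y97.34
M5
G0 X0.00 Y0.00

viewBox `0 0 300.73 140.52` with mm width/height → 1 unit = 1 mm. Flip: y_m = 140.52 − y_svg.

**Shape 1** — `<path>` regular polygon, stroke `#ff0000` → engrave (S282, F3459). Machine vertices: (78.90,100.33) → (122.82,99.00) → (135.12,56.82) → (98.81,32.08) → (64.06,58.97) → (78.90,100.33). Closed: final G1 returns to the first vertex.

**Shape 2** — `<path>` closed polygon, stroke `#ff0000` → engrave (S282, F3459). Machine vertices: (211.26,43.34) → (114.59,120.03) → (106.08,128.71) → (110.95,89.58) → (34.07,19.84) → (189.09,26.59) → (211.26,43.34). Closed: final G1 returns to the first vertex.

**Shape 3** — `<polygon>` rectangle, stroke `#ff00ff` → cut (S664, F916). Machine vertices: (21.28,78.09) → (170.68,78.09) → (170.68,34.86) → (21.28,34.86) → (21.28,78.09). Closed: final G1 returns to the first vertex.

**Shape 4** — `<path>` closed polygon, stroke `#ff0000` → engrave (S282, F3459). Machine vertices: (55.61,125.41) → (141.47,93.74) → (24.54,103.32) → (32.30,106.62) → (55.61,125.41). Closed: final G1 returns to the first vertex.

**Shape 5** — `<polygon>` closed polygon, stroke `#ff0000` → engrave (S282, F3459). Machine vertices: (26.88,81.56) → (276.58,60.02) → (34.40,52.75) → (144.48,16.55) → (192.67,68.38) → (38.02,90.61) → (26.88,81.56). Closed: final G1 returns to the first vertex.

**Shape 6** — `<polyline>` open polyline, stroke `#ff00ff` → cut (S664, F916). Machine vertices: (95.85,83.19) → (148.95,92.67) → (16.64,134.81) → (114.60,119.60) → (262.52,97.34). Open path.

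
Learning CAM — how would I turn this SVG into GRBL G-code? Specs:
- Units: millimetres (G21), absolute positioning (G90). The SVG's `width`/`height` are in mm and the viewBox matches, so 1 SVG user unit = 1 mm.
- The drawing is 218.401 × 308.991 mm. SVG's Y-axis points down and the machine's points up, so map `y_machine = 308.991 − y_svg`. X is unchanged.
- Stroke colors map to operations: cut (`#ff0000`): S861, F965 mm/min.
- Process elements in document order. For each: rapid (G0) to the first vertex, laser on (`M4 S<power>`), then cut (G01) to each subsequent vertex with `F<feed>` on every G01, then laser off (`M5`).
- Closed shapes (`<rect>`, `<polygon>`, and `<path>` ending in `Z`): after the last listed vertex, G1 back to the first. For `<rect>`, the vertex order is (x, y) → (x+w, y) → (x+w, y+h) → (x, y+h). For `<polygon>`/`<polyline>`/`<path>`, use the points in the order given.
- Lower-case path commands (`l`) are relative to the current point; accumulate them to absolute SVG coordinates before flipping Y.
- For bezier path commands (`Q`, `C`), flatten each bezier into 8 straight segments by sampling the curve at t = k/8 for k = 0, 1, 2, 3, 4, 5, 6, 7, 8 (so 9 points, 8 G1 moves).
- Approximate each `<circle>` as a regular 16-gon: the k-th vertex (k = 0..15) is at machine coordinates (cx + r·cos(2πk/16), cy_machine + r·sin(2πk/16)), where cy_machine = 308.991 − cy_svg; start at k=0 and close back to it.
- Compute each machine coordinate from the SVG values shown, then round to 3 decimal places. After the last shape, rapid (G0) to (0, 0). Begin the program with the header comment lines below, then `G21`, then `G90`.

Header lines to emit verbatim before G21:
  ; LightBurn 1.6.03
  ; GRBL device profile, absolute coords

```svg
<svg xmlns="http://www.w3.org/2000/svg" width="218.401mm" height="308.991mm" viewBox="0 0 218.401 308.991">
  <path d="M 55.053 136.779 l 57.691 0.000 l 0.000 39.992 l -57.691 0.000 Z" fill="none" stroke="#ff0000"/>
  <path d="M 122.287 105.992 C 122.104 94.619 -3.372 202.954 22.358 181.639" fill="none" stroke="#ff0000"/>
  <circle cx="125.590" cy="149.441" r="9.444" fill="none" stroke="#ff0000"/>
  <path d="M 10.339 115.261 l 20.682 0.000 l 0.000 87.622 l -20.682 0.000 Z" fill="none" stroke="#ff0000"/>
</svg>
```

Since the viewBox matches the mm dimensions, user units are millimetres directly. The only transform is the Y-flip y_m = 308.991 − y_svg.

Shape 1 is a rectangle drawn with `<path>`. Its stroke #ff0000 means cut at S861, F965. After flipping Y the toolpath is (55.053,172.212) → (112.744,172.212) → (112.744,132.220) → (55.053,132.220) → (55.053,172.212), returning to the start.

Shape 2 is a cubic bezier drawn with `<path>`. Its stroke #ff0000 means cut at S861, F965. After flipping Y the toolpath is (122.287,202.999) → (116.885,202.140) → (102.978,192.980) → (83.804,178.442) → (62.605,161.447) → (42.621,144.919) → (27.091,131.779) → (19.257,124.949) → (22.358,127.352).

Shape 3 is a circle drawn with `<circle>`. Its stroke #ff0000 means cut at S861, F965. After flipping Y the toolpath is (135.034,159.550) → (134.315,163.164) → (132.268,166.228) → (129.204,168.275) → (125.590,168.994) → (121.976,168.275) → (118.912,166.228) → (116.865,163.164) → (116.146,159.550) → (116.865,155.936) → (118.912,152.872) → (121.976,150.825) → (125.590,150.106) → (129.204,150.825) → (132.268,152.872) → (134.315,155.936) → (135.034,159.550), returning to the start.

Shape 4 is a rectangle drawn with `<path>`. Its stroke #ff0000 means cut at S861, F965. After flipping Y the toolpath is (10.339,193.730) → (31.021,193.730) → (31.021,106.108) → (10.339,106.108) → (10.339,193.730), returning to the start.

; LightBurn 1.6.03
; GRBL device profile, absolute coords
G21
G90
G0 X55.053 Y172.212
M4 S861
G01 X112.744 Y172.212 F965
G01 X112.744 Y132.220 F965
G01 X55.053 Y132.220 F965
G01 X55.053 Y172.212 F965
M5
G0 X122.287 Y202.999
M4 S861
G01 X116.885 Y202.140 F965
G01 X102.978 Y192.980 F965
G01 X83.804 Y178.442 F965
G01 X62.605 Y161.447 F965
G01 X42.621 Y144.919 F965
G01 X27.091 Y131.779 F965
G01 X19.257 Y124.949 F965
G01 X22.358 Y127.352 F965
M5
G0 X135.034 Y159.550
M4 S861
G01 X134.315 Y163.164 F965
G01 X132.268 Y166.228 F965
G01 X129.204 Y168.275 F965
G01 X125.590 Y168.994 F965
G01 X121.976 Y168.275 F965
G01 X118.912 Y166.228 F965
G01 X116.865 Y163.164 F965
G01 X116.146 Y159.550 F965
G01 X116.865 Y155.936 F965
G01 X118.912 Y152.872 F965
G01 X121.976 Y150.825 F965
G01 X125.590 Y150.106 F965
G01 X129.204 Y150.825 F965
G01 X132.268 Y152.872 F965
G01 X134.315 Y155.936 F965
G01 X135.034 Y159.550 F965
M5
G0 X10.339 Y193.730
M4 S861
G01 X31.021 Y193.730 F965
G01 X31.021 Y106.108 F965
G01 X10.339 Y106.108 F965
G01 X10.339 Y193.730 F965
M5
G0 X0.000 Y0.000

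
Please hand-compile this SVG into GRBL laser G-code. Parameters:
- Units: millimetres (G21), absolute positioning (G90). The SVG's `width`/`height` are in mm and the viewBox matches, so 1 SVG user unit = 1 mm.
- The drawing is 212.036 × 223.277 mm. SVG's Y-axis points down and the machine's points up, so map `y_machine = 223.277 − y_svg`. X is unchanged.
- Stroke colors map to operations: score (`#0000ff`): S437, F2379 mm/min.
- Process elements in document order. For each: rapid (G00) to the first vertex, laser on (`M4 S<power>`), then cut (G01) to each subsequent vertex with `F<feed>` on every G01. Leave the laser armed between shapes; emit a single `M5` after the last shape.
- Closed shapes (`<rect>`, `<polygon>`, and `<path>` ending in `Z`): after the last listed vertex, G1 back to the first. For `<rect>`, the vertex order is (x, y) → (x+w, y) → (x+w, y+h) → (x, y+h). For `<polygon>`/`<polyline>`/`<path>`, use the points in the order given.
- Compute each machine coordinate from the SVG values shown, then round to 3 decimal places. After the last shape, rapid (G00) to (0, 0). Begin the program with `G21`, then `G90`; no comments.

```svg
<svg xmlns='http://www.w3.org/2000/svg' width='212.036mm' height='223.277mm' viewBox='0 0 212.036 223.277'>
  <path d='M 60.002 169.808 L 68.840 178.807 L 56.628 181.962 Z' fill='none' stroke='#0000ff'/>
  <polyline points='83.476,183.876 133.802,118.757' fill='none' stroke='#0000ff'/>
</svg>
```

viewBox `0 0 212.036 223.277` with mm width/height → 1 unit = 1 mm. Flip: y_m = 223.277 − y_svg.

**Shape 1** — `<path>` regular polygon, stroke `#0000ff` → score (S437, F2379). Machine vertices: (60.002,53.469) → (68.840,44.470) → (56.628,41.315) → (60.002,53.469). Closed: final G1 returns to the first vertex.

**Shape 2** — `<polyline>` line segment, stroke `#0000ff` → score (S437, F2379). Machine vertices: (83.476,39.401) → (133.802,104.520). Open path.

G21
G90
G00 X60.002 Y53.469
M4 S437
G01 X68.840 Y44.470 F2379
G01 X56.628 Y41.315 F2379
G01 X60.002 Y53.469 F2379
G00 X83.476 Y39.401
M4 S437
G01 X133.802 Y104.520 F2379
M5
G00 X0.000 Y0.000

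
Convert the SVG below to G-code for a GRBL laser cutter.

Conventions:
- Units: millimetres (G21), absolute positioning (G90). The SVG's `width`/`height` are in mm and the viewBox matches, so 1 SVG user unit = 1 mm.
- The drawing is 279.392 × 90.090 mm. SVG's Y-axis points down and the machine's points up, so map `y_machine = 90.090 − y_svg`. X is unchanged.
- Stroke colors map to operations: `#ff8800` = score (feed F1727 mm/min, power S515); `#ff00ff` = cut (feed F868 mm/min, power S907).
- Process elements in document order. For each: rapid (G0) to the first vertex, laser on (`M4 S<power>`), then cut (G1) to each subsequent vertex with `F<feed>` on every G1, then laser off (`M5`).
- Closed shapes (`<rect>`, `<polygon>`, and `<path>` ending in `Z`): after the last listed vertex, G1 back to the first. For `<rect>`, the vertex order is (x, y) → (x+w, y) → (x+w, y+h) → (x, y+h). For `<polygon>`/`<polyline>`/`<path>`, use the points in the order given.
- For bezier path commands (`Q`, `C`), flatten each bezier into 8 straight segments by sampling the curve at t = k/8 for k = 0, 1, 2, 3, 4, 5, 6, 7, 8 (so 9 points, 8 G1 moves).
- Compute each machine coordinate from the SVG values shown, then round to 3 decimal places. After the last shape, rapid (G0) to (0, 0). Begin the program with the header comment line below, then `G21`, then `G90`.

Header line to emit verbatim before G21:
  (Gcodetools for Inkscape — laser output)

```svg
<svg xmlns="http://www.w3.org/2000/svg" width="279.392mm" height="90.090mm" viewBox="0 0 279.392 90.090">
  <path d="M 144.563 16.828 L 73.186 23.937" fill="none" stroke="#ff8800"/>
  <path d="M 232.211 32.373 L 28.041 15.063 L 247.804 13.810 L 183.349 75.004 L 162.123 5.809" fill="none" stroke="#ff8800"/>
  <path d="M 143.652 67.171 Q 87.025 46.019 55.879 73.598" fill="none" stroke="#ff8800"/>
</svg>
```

viewBox `0 0 279.392 90.090` with mm width/height → 1 unit = 1 mm. Flip: y_m = 90.090 − y_svg.

**Shape 1** — `<path>` line segment, stroke `#ff8800` → score (S515, F1727). Machine vertices: (144.563,73.262) → (73.186,66.153). Open path.

**Shape 2** — `<path>` open polyline, stroke `#ff8800` → score (S515, F1727). Machine vertices: (232.211,57.717) → (28.041,75.027) → (247.804,76.280) → (183.349,15.086) → (162.123,84.281). Open path.

**Shape 3** — `<path>` quadratic bezier, stroke `#ff8800` → score (S515, F1727). Control points (SVG): P0=(143.652,67.171), P1=(87.025,46.019), P2=(55.879,73.598); sampled at t=k/8. Machine vertices: (143.652,22.919) → (129.893,27.446) → (116.931,30.449) → (104.765,31.930) → (93.395,31.888) → (82.822,30.323) → (73.045,27.236) → (64.064,22.625) → (55.879,16.492). Open path.

(Gcodetools for Inkscape — laser output)
G21
G90
G0 X144.563 Y73.262
M4 S515
G1 X73.186 Y66.153 F1727
M5
G0 X232.211 Y57.717
M4 S515
G1 X28.041 Y75.027 F1727
G1 X247.804 Y76.280 F1727
G1 X183.349 Y15.086 F1727
G1 X162.123 Y84.281 F1727
M5
G0 X143.652 Y22.919
M4 S515
G1 X129.893 Y27.446 F1727
G1 X116.931 Y30.449 F1727
G1 X104.765 Y31.930 F1727
G1 X93.395 Y31.888 F1727
G1 X82.822 Y30.323 F1727
G1 X73.045 Y27.236 F1727
G1 X64.064 Y22.625 F1727
G1 X55.879 Y16.492 F1727
M5
G0 X0.000 Y0.000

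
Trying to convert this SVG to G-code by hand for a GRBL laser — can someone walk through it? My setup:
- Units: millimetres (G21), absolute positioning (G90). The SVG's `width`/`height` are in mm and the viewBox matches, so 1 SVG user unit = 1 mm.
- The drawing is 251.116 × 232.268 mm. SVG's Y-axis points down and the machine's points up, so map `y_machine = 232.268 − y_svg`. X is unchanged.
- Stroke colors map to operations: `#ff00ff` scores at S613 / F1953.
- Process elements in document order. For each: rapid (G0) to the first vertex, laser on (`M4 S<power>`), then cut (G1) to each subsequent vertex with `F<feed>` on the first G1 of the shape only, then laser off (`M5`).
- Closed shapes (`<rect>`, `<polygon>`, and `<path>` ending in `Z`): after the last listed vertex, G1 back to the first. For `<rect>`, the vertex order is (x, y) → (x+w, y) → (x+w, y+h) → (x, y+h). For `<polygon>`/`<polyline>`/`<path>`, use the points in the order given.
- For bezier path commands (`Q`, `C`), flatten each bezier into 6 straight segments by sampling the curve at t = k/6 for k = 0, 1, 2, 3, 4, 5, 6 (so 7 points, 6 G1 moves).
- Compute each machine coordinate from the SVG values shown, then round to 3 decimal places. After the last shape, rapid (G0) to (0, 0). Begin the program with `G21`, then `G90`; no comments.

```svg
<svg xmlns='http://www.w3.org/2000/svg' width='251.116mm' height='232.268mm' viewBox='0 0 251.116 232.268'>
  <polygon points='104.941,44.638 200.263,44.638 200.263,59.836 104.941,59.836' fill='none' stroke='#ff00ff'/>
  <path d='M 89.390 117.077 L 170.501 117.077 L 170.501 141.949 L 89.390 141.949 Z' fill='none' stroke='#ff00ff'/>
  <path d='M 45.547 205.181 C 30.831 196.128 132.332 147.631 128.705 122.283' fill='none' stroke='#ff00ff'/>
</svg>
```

G21
G90
G0 X104.941 Y187.630
M4 S613
G1 X200.263 Y187.630 F1953
G1 X200.263 Y172.432
G1 X104.941 Y172.432
G1 X104.941 Y187.630
M5
G0 X89.390 Y115.191
M4 S613
G1 X170.501 Y115.191 F1953
G1 X170.501 Y90.319
G1 X89.390 Y90.319
G1 X89.390 Y115.191
M5
G0 X45.547 Y27.087
M4 S613
G1 X46.849 Y34.611 F1953
G1 X61.372 Y46.970
G1 X82.968 Y62.425
G1 X105.487 Y79.239
G1 X122.783 Y95.672
G1 X128.705 Y109.985
M5
G0 X0.000 Y0.000

Since the viewBox matches the mm dimensions, user units are millimetres directly. The only transform is the Y-flip y_m = 232.268 − y_svg.

Shape 1 is a rectangle drawn with `<polygon>`. Its stroke #ff00ff means score at S613, F1953. After flipping Y the toolpath is (104.941,187.630) → (200.263,187.630) → (200.263,172.432) → (104.941,172.432) → (104.941,187.630), returning to the start.

Shape 2 is a rectangle drawn with `<path>`. Its stroke #ff00ff means score at S613, F1953. After flipping Y the toolpath is (89.390,115.191) → (170.501,115.191) → (170.501,90.319) → (89.390,90.319) → (89.390,115.191), returning to the start.

Shape 3 is a cubic bezier drawn with `<path>`. Its stroke #ff00ff means score at S613, F1953. After flipping Y the toolpath is (45.547,27.087) → (46.849,34.611) → (61.372,46.970) → (82.968,62.425) → (105.487,79.239) → (122.783,95.672) → (128.705,109.985).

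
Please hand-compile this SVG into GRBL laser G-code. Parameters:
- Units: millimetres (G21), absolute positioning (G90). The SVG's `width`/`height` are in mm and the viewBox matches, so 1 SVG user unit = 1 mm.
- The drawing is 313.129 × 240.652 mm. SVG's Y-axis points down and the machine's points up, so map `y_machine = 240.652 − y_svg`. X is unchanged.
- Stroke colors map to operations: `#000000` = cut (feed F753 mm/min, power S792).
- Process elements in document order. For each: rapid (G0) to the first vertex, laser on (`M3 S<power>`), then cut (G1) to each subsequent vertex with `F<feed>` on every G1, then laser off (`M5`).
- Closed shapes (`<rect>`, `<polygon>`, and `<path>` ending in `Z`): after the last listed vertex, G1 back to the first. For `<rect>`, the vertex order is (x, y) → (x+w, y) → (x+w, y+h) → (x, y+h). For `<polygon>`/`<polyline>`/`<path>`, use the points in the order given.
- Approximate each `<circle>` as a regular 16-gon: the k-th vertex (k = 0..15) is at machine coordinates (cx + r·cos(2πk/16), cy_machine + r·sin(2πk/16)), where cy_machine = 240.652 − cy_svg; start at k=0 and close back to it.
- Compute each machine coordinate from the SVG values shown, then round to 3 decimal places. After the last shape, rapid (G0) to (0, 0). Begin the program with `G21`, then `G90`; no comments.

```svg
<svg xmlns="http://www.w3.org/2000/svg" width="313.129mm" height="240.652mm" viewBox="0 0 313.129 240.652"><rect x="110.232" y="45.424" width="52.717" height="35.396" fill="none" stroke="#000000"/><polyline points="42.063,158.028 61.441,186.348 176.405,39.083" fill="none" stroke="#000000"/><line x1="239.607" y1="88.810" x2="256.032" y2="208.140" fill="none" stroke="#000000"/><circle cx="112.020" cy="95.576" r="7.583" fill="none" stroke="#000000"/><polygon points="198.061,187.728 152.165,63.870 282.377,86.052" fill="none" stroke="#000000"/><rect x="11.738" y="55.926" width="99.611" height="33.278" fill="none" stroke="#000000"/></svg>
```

viewBox `0 0 313.129 240.652` with mm width/height → 1 unit = 1 mm. Flip: y_m = 240.652 − y_svg.

**Shape 1** — `<rect>` rectangle, stroke `#000000` → cut (S792, F753). Machine vertices: (110.232,195.228) → (162.949,195.228) → (162.949,159.832) → (110.232,159.832) → (110.232,195.228). Closed: final G1 returns to the first vertex.

**Shape 2** — `<polyline>` open polyline, stroke `#000000` → cut (S792, F753). Machine vertices: (42.063,82.624) → (61.441,54.304) → (176.405,201.569). Open path.

**Shape 3** — `<line>` line segment, stroke `#000000` → cut (S792, F753). Machine vertices: (239.607,151.842) → (256.032,32.512). Open path.

**Shape 4** — `<circle>` circle, stroke `#000000` → cut (S792, F753). Machine vertices: (119.603,145.076) → (119.026,147.978) → (117.382,150.438) → (114.922,152.082) → (112.020,152.659) → (109.118,152.082) → (106.658,150.438) → (105.014,147.978) → (104.437,145.076) → (105.014,142.174) → (106.658,139.714) → (109.118,138.070) → (112.020,137.493) → (114.922,138.070) → (117.382,139.714) → (119.026,142.174) → (119.603,145.076). Closed: final G1 returns to the first vertex.

**Shape 5** — `<polygon>` regular polygon, stroke `#000000` → cut (S792, F753). Machine vertices: (198.061,52.924) → (152.165,176.782) → (282.377,154.600) → (198.061,52.924). Closed: final G1 returns to the first vertex.

**Shape 6** — `<rect>` rectangle, stroke `#000000` → cut (S792, F753). Machine vertices: (11.738,184.726) → (111.349,184.726) → (111.349,151.448) → (11.738,151.448) → (11.738,184.726). Closed: final G1 returns to the first vertex.

G21
G90
G0 X110.232 Y195.228
M3 S792
G1 X162.949 Y195.228 F753
G1 X162.949 Y159.832 F753
G1 X110.232 Y159.832 F753
G1 X110.232 Y195.228 F753
M5
G0 X42.063 Y82.624
M3 S792
G1 X61.441 Y54.304 F753
G1 X176.405 Y201.569 F753
M5
G0 X239.607 Y151.842
M3 S792
G1 X256.032 Y32.512 F753
M5
G0 X119.603 Y145.076
M3 S792
G1 X119.026 Y147.978 F753
G1 X117.382 Y150.438 F753
G1 X114.922 Y152.082 F753
G1 X112.020 Y152.659 F753
G1 X109.118 Y152.082 F753
G1 X106.658 Y150.438 F753
G1 X105.014 Y147.978 F753
G1 X104.437 Y145.076 F753
G1 X105.014 Y142.174 F753
G1 X106.658 Y139.714 F753
G1 X109.118 Y138.070 F753
G1 X112.020 Y137.493 F753
G1 X114.922 Y138.070 F753
G1 X117.382 Y139.714 F753
G1 X119.026 Y142.174 F753
G1 X119.603 Y145.076 F753
M5
G0 X198.061 Y52.924
M3 S792
G1 X152.165 Y176.782 F753
G1 X282.377 Y154.600 F753
G1 X198.061 Y52.924 F753
M5
G0 X11.738 Y184.726
M3 S792
G1 X111.349 Y184.726 F753
G1 X111.349 Y151.448 F753
G1 X11.738 Y151.448 F753
G1 X11.738 Y184.726 F753
M5
G0 X0.000 Y0.000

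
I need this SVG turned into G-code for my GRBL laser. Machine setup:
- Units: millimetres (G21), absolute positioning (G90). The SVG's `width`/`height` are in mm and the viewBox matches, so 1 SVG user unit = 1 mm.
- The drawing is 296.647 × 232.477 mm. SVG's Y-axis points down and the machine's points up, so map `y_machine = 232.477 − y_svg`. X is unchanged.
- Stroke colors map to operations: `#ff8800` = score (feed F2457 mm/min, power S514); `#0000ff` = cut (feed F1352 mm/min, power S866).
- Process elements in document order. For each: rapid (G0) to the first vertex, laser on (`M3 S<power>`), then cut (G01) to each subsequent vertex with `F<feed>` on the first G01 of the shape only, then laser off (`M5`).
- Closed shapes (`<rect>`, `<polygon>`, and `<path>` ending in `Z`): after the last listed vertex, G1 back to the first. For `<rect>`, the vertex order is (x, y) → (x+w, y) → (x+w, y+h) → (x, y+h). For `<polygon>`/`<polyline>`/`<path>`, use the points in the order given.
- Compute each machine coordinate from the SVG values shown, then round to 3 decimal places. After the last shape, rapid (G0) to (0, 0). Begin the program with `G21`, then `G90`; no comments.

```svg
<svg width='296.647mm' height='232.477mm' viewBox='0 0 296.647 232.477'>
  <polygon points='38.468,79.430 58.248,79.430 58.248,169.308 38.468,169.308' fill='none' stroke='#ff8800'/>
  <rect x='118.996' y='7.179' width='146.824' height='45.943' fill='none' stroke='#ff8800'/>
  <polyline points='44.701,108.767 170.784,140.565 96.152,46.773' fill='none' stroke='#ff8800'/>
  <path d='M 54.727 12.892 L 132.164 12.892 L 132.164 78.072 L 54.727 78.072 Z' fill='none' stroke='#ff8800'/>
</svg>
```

Since the viewBox matches the mm dimensions, user units are millimetres directly. The only transform is the Y-flip y_m = 232.477 − y_svg.

Shape 1 is a rectangle drawn with `<polygon>`. Its stroke #ff8800 means score at S514, F2457. After flipping Y the toolpath is (38.468,153.047) → (58.248,153.047) → (58.248,63.169) → (38.468,63.169) → (38.468,153.047), returning to the start.

Shape 2 is a rectangle drawn with `<rect>`. Its stroke #ff8800 means score at S514, F2457. After flipping Y the toolpath is (118.996,225.298) → (265.820,225.298) → (265.820,179.355) → (118.996,179.355) → (118.996,225.298), returning to the start.

Shape 3 is a open polyline drawn with `<polyline>`. Its stroke #ff8800 means score at S514, F2457. After flipping Y the toolpath is (44.701,123.710) → (170.784,91.912) → (96.152,185.704).

Shape 4 is a rectangle drawn with `<path>`. Its stroke #ff8800 means score at S514, F2457. After flipping Y the toolpath is (54.727,219.585) → (132.164,219.585) → (132.164,154.405) → (54.727,154.405) → (54.727,219.585), returning to the start.

G21
G90
G0 X38.468 Y153.047
M3 S514
G01 X58.248 Y153.047 F2457
G01 X58.248 Y63.169
G01 X38.468 Y63.169
G01 X38.468 Y153.047
M5
G0 X118.996 Y225.298
M3 S514
G01 X265.820 Y225.298 F2457
G01 X265.820 Y179.355
G01 X118.996 Y179.355
G01 X118.996 Y225.298
M5
G0 X44.701 Y123.710
M3 S514
G01 X170.784 Y91.912 F2457
G01 X96.152 Y185.704
M5
G0 X54.727 Y219.585
M3 S514
G01 X132.164 Y219.585 F2457
G01 X132.164 Y154.405
G01 X54.727 Y154.405
G01 X54.727 Y219.585
M5
G0 X0.000 Y0.000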